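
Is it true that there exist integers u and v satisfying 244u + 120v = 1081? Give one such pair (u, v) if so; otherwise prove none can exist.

gcd(244, 120) = 4, so every integer of the form 244u + 120v is a multiple of 4.
But 1081 is not a multiple of 4 (it leaves remainder 1).
Hence no integers u, v satisfy the equation.

There are no such integers.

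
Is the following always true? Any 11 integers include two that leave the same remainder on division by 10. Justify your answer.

True.

Partition the integers by their residue mod 10; there are 10 classes.
Placing 11 integers into 10 classes, some class receives at least two — say a and b.
So a and b have equal remainders mod 10, which is exactly what was to be shown.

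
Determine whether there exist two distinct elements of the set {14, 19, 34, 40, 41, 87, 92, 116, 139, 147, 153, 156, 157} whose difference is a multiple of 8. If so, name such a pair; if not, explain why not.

Yes: 19 and 139.

Both 19 and 139 leave remainder 3 on division by 8; their difference 120 = 15·8 is a multiple of 8.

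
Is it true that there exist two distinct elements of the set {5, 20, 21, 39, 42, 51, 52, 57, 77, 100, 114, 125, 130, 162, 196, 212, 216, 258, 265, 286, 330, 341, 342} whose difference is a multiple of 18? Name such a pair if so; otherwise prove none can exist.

5 mod 18 = 5 and 77 mod 18 = 5, so 77 − 5 = 72 = 4·18.

5 and 77 are such a pair.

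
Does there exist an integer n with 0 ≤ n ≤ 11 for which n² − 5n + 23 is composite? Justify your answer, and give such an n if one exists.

No such integer n in that range exists.

The values for n = 0, 1, …, 11 are 23, 19, 17, 17, 19, 23, 29, 37, 47, 59, 73, 89, and each of these is prime.
So no value in the range makes the expression composite.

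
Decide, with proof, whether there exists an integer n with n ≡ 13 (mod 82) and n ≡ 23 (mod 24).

The moduli are not coprime: gcd(82, 24) = 2. Compatibility requires 2 ∣ (23 − 13) = 10, which holds, so solutions exist.
List candidates n ≡ 13 (mod 82): 13, 95. Modulo 24 these are 13, 23; 95 gives 23 as required.
Check: 95 mod 82 = 13, 95 mod 24 = 23. ✓

n = 95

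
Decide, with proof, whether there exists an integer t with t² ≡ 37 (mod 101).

Take t = 21. Then 21² = 441 = 4·101 + 37, so 21² ≡ 37 (mod 101).

t = 21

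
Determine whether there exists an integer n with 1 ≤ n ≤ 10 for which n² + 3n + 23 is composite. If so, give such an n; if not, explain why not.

At n = 5: 5² + 3·5 + 23 = 63 = 3·21, which is composite.

n = 5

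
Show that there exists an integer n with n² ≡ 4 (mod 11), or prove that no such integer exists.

Take n = 2. Then 2² = 4, and since 0 ≤ 4 < 11 this is already reduced: 2² ≡ 4 (mod 11).

n = 2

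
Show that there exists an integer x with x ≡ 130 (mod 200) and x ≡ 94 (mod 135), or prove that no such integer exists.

No, no such integer exists.

gcd(200, 135) = 5. If x ≡ 130 (mod 200) and x ≡ 94 (mod 135), then x ≡ 130 (mod 5) and x ≡ 94 (mod 5).
But 130 mod 5 = 0 while 94 mod 5 = 4, a contradiction.
Therefore no such x exists.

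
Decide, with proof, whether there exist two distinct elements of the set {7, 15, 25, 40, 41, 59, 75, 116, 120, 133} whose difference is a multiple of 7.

Reduce each element mod 7: 7↦0, 15↦1, 25↦4, 40↦5, 41↦6, 59↦3, 75↦5, 116↦4, 120↦1, 133↦0. The residue 0 repeats (at 7 and 133), and 133 − 7 = 126 = 18·7.

Yes: 7 and 133.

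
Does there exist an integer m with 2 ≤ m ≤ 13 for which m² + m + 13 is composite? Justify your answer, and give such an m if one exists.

At m = 8: 8² + 8 + 13 = 85 = 5·17, which is composite.

m = 8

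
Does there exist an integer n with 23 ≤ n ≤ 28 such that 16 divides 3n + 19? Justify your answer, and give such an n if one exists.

No, no such integer n in that range exists.

For n = 23, 24, …, 28 the values of 3n + 19 modulo 16 are 8, 11, 14, 1, 4, 7 respectively.
None is 0, so 16 never divides 3n + 19 on this range.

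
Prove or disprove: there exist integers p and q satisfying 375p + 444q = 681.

Every value of 375p + 444q is a multiple of gcd(375, 444) = 3; since 3 ∣ 681, solutions exist.
Dividing through by 3 reduces the equation to 125p + 148q = 227.
Euclidean algorithm: 148 = 1·125 + 23, 125 = 5·23 + 10, 23 = 2·10 + 3, 10 = 3·3 + 1, 3 = 3·1 + 0.
Unwinding: 1 = 10 − 3·3 = 10 − 3·(23 − 2·10) = −3·23 + 7·10 = −3·23 + 7·(125 − 5·23) = 7·125 − 38·23 = 7·125 − 38·(148 − 1·125) = −38·148 + 45·125, i.e. 125·45 + 148·(-38) = 1.
Times 227: 125·10215 + 148·(-8626) = 227, so (10215, -8626) solves it.
Subtracting 69·148 from p and adding 69·125 to q gives the tidier solution (3, -1).
Check: 375·3 + 444·(-1) = 1125 − 444 = 681. ✓

p = 3, q = -1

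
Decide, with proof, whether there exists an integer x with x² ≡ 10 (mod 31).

x = 14 works: 14² = 196, and 196 − 10 = 186 = 6·31.

x = 14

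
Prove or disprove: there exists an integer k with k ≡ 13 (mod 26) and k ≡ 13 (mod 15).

The moduli 26 and 15 are coprime, so by the Chinese Remainder Theorem a unique solution modulo 390 exists.
Write k = 13 + 26t and require 13 + 26t ≡ 13 (mod 15), i.e. 26t ≡ 0 (mod 15).
26 ≡ 11 (mod 15), so this reads 11t ≡ 0 (mod 15). t = 0 satisfies this.
With t = 0: k = 13 + 26·0 = 13.
Check: 13 mod 26 = 13, 13 mod 15 = 13. ✓

k = 13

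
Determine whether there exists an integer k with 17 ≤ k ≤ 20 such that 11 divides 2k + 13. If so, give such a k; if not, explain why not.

The values of 2k + 13 for k = 17, 18, 19, 20 are 47, 49, 51, 53; reduced mod 11 these are 3, 5, 7, 9.
None is 0, so 11 never divides 2k + 13 on this range.

No, no such integer k in that range exists.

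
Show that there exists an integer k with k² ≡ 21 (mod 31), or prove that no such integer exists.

Apply Euler's criterion with the prime 31: 21 is a quadratic residue iff 21^15 ≡ 1 (mod 31), and a non-residue iff it is ≡ −1.
Repeated squaring mod 31: 21^2 = 441 ≡ 7; 21^4 ≡ 7² = 49 ≡ 18; 21^8 ≡ 18² = 324 ≡ 14.
Since 15 = 8 + 4 + 2 + 1, 21^15 ≡ 14 · 18 · 7 · 21; multiplying out mod 31: 14·18 = 252 ≡ 4, then 4·7 = 28 ≡ 28, then 28·21 = 588 ≡ 30. Thus 21^15 ≡ 30 ≡ −1 (mod 31).
By Euler's criterion 21 is a quadratic non-residue mod 31: no k satisfies k² ≡ 21 (mod 31).

No, no such integer exists.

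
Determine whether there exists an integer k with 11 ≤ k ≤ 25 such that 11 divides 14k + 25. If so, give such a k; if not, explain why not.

k = 21

For k = 11, 12, …, 20 the values 179, 193, 207, 221, 235, 249, 263, 277, 291, 305 are not multiples of 11. At k = 21 we get 14·21 + 25 = 319, and 319 = 11·29.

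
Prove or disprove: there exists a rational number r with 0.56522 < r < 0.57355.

r = 4/7

Scale by 7: the interval becomes (3.95654, 4.01485), which contains the integer 4.
Hence 4/7 is a rational number with 0.56522 < 4/7 < 0.57355.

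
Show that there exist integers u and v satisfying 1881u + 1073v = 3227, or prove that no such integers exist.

1881 and 1073 are coprime, so 1881u + 1073v ranges over all of ℤ.
Run the Euclidean algorithm on 1881 and 1073: 1881 = 1·1073 + 808, 1073 = 1·808 + 265, 808 = 3·265 + 13, 265 = 20·13 + 5, 13 = 2·5 + 3, 5 = 1·3 + 2, 3 = 1·2 + 1, 2 = 2·1 + 0.
Unwinding: 1 = 3 − 1·2 = 3 − (5 − 1·3) = −5 + 2·3 = −5 + 2·(13 − 2·5) = 2·13 − 5·5 = 2·13 − 5·(265 − 20·13) = −5·265 + 102·13 = −5·265 + 102·(808 − 3·265) = 102·808 − 311·265 = 102·808 − 311·(1073 − 1·808) = −311·1073 + 413·808 = −311·1073 + 413·(1881 − 1·1073) = 413·1881 − 724·1073, i.e. 1881·413 + 1073·(-724) = 1.
Multiplying through by 3227: u = 413·3227 = 1332751, v = (-724)·3227 = -2336348 is a solution.
Subtracting 1242·1073 from u and adding 1242·1881 to v gives the tidier solution (85, -146).
Indeed 1881·85 + 1073·(-146) = 159885 − 156658 = 3227.

u = 85, v = -146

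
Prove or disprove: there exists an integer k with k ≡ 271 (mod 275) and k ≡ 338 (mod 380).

No, no such integer exists.

Reduce both congruences modulo 5, which divides 275 and 380: they say k ≡ 271 (mod 5) and k ≡ 338 (mod 5).
However 271 ≡ 1 and 338 ≡ 3 (mod 5), and 1 ≠ 3.
Therefore no such k exists.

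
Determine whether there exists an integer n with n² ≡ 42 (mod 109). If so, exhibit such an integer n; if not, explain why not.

There is no such integer.

Apply Euler's criterion with the prime 109: 42 is a quadratic residue iff 42^54 ≡ 1 (mod 109), and a non-residue iff it is ≡ −1.
Repeated squaring mod 109: 42^2 = 1764 ≡ 20; 42^4 ≡ 20² = 400 ≡ 73; 42^8 ≡ 73² = 5329 ≡ 97; 42^16 ≡ 97² = 9409 ≡ 35; 42^32 ≡ 35² = 1225 ≡ 26.
Since 54 = 32 + 16 + 4 + 2, 42^54 ≡ 26 · 35 · 73 · 20; multiplying out mod 109: 26·35 = 910 ≡ 38, then 38·73 = 2774 ≡ 49, then 49·20 = 980 ≡ 108. Thus 42^54 ≡ 108 ≡ −1 (mod 109).
By Euler's criterion 42 is a quadratic non-residue mod 109: no n satisfies n² ≡ 42 (mod 109).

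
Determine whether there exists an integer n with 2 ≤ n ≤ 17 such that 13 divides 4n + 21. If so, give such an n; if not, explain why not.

n = 11 works, since 4·11 + 21 = 65 = 5·13.

n = 11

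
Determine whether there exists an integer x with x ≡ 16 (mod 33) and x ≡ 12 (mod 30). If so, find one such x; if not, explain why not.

Reduce both congruences modulo 3, which divides 33 and 30: they say x ≡ 16 (mod 3) and x ≡ 12 (mod 3).
These are incompatible: 16 − 12 = 4 is not divisible by 3.
Hence the system has no solution.

No, no such integer exists.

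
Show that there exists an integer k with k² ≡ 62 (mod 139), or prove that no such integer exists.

Apply Euler's criterion with the prime 139: 62 is a quadratic residue iff 62^69 ≡ 1 (mod 139), and a non-residue iff it is ≡ −1.
Repeated squaring mod 139: 62^2 = 3844 ≡ 91; 62^4 ≡ 91² = 8281 ≡ 80; 62^8 ≡ 80² = 6400 ≡ 6; 62^16 ≡ 6² = 36 ≡ 36; 62^32 ≡ 36² = 1296 ≡ 45; 62^64 ≡ 45² = 2025 ≡ 79.
Since 69 = 64 + 4 + 1, 62^69 ≡ 79 · 80 · 62; multiplying out mod 139: 79·80 = 6320 ≡ 65, then 65·62 = 4030 ≡ 138. Thus 62^69 ≡ 138 ≡ −1 (mod 139).
The value −1 means 62 is a non-residue modulo 139, so k² ≡ 62 (mod 139) is impossible.

There is no such integer.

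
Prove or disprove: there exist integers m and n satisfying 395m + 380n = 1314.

No such integers exist.

gcd(395, 380) = 5, so every integer of the form 395m + 380n is a multiple of 5.
However 1314 leaves remainder 4 on division by 5.
Therefore 395m + 380n = 1314 has no solution in integers.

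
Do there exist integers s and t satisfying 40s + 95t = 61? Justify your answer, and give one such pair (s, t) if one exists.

Both 40 and 95 are divisible by gcd(40, 95) = 5, hence so is any combination 40s + 95t.
However 61 leaves remainder 1 on division by 5.
So the equation is unsolvable over ℤ.

No, no such integers exist.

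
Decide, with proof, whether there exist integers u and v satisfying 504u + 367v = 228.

Since gcd(504, 367) = 1, every integer is an integer combination of 504 and 367.
Euclidean algorithm: 504 = 1·367 + 137, 367 = 2·137 + 93, 137 = 1·93 + 44, 93 = 2·44 + 5, 44 = 8·5 + 4, 5 = 1·4 + 1, 4 = 4·1 + 0.
Unwinding: 1 = 5 − 1·4 = 5 − (44 − 8·5) = −44 + 9·5 = −44 + 9·(93 − 2·44) = 9·93 − 19·44 = 9·93 − 19·(137 − 1·93) = −19·137 + 28·93 = −19·137 + 28·(367 − 2·137) = 28·367 − 75·137 = 28·367 − 75·(504 − 1·367) = −75·504 + 103·367, i.e. 504·(-75) + 367·103 = 1.
Scaling by 228 gives the particular solution (u, v) = (-17100, 23484).
The general solution is u = -17100 + 367k, v = 23484 − 504k; taking k = 47 gives the smaller pair u = 149, v = -204.
Check: 504·149 + 367·(-204) = 75096 − 74868 = 228. ✓

u = 149, v = -204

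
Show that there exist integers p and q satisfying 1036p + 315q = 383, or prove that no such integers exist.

Both 1036 and 315 are divisible by gcd(1036, 315) = 7, hence so is any combination 1036p + 315q.
But 383 is not a multiple of 7 (it leaves remainder 5).
Hence no integers p, q satisfy the equation.

No, no such integers exist.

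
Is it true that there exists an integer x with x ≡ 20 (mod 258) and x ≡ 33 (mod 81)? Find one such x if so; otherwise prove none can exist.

gcd(258, 81) = 3. If x ≡ 20 (mod 258) and x ≡ 33 (mod 81), then x ≡ 20 (mod 3) and x ≡ 33 (mod 3).
But 20 mod 3 = 2 while 33 mod 3 = 0, a contradiction.
Therefore no such x exists.

No, no such integer exists.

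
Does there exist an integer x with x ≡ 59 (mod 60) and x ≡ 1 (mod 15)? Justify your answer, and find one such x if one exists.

No such integer exists.

Reduce both congruences modulo 15, which divides 60 and 15: they say x ≡ 59 (mod 15) and x ≡ 1 (mod 15).
But 59 mod 15 = 14 while 1 mod 15 = 1, a contradiction.
Therefore no such x exists.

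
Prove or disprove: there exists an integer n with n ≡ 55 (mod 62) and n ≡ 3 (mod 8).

n = 179

The moduli are not coprime: gcd(62, 8) = 2. Compatibility requires 2 ∣ (3 − 55) = -52, which holds, so solutions exist.
Step through n = 55, 55 + 62, 55 + 2·62, …: the values 55, 117, 179 reduce mod 8 to 7, 5, 3. The value 179 hits 3.
Indeed 179 ≡ 55 (mod 62) and 179 ≡ 3 (mod 8).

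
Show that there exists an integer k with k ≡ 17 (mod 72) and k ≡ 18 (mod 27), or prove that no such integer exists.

Reduce both congruences modulo 9, which divides 72 and 27: they say k ≡ 17 (mod 9) and k ≡ 18 (mod 9).
However 17 ≡ 8 and 18 ≡ 0 (mod 9), and 8 ≠ 0.
Therefore no such k exists.

No such integer exists.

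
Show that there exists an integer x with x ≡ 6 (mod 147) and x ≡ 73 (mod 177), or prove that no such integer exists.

Both moduli are multiples of 3 = gcd(147, 177), so any solution would satisfy x ≡ 6 and x ≡ 73 modulo 3 simultaneously.
However 6 ≡ 0 and 73 ≡ 1 (mod 3), and 0 ≠ 1.
Hence the system has no solution.

No, no such integer exists.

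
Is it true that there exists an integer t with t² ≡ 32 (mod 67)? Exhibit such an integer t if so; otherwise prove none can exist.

There is no such integer.

67 is prime, so by Euler's criterion 32 is a square mod 67 iff 32^((67−1)/2) = 32^33 ≡ 1 (mod 67).
Repeated squaring mod 67: 32^2 = 1024 ≡ 19; 32^4 ≡ 19² = 361 ≡ 26; 32^8 ≡ 26² = 676 ≡ 6; 32^16 ≡ 6² = 36 ≡ 36; 32^32 ≡ 36² = 1296 ≡ 23.
Since 33 = 32 + 1, 32^33 ≡ 23 · 32; multiplying out mod 67: 23·32 = 736 ≡ 66. Thus 32^33 ≡ 66 ≡ −1 (mod 67).
The value −1 means 32 is a non-residue modulo 67, so t² ≡ 32 (mod 67) is impossible.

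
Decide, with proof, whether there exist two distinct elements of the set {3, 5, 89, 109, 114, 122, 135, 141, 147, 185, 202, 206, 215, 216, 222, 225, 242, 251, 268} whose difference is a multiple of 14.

3 mod 14 = 3 and 185 mod 14 = 3, so 185 − 3 = 182 = 13·14.

Yes: 3 and 185.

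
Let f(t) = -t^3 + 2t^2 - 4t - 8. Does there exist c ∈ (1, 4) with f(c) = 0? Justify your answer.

f(1) = -11 and f(4) = -56, both negative.
f'(t) = -3t^2 + 4t - 4 has discriminant 4² − 4·(-3)·(-4) = -32 < 0, so f' has no real roots and is negative for every real t.
So f is strictly decreasing; between 1 and 4 its values lie between f(1) = -11 and f(4) = -56, all negative. Therefore f has no root in (1, 4).

No.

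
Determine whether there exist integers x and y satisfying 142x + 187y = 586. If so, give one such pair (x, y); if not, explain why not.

x = 41, y = -28

142 and 187 are coprime, so 142x + 187y ranges over all of ℤ.
Dividing repeatedly: 187 = 1·142 + 45, 142 = 3·45 + 7, 45 = 6·7 + 3, 7 = 2·3 + 1, 3 = 3·1 + 0.
Back-substituting, 1 = 7 − 2·3 = 7 − 2·(45 − 6·7) = −2·45 + 13·7 = −2·45 + 13·(142 − 3·45) = 13·142 − 41·45 = 13·142 − 41·(187 − 1·142) = −41·187 + 54·142; that is, 142·54 + 187·(-41) = 1.
Times 586: 142·31644 + 187·(-24026) = 586, so (31644, -24026) solves it.
Subtracting 169·187 from x and adding 169·142 to y gives the tidier solution (41, -28).
Indeed 142·41 + 187·(-28) = 5822 − 5236 = 586.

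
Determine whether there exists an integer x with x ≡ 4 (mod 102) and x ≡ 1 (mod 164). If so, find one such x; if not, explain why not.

Reduce both congruences modulo 2, which divides 102 and 164: they say x ≡ 4 (mod 2) and x ≡ 1 (mod 2).
These are incompatible: 4 − 1 = 3 is not divisible by 2.
Hence the system has no solution.

There is no such integer.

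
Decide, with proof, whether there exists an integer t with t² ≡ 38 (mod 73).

t = 29

t = 29 works: 29² = 841, and 841 − 38 = 803 = 11·73.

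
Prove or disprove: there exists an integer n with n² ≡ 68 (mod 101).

n = 13

Take n = 13. Then 13² = 169 = 1·101 + 68, so 13² ≡ 68 (mod 101).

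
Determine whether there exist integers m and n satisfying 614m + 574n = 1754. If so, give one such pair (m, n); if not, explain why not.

gcd(614, 574) = 2, and 2 divides 1754, so integer solutions exist.
Dividing through by 2 reduces the equation to 307m + 287n = 877.
Euclidean algorithm: 307 = 1·287 + 20, 287 = 14·20 + 7, 20 = 2·7 + 6, 7 = 1·6 + 1, 6 = 6·1 + 0.
Working back up the chain: 1 = 7 − 1·6 = 7 − (20 − 2·7) = −20 + 3·7 = −20 + 3·(287 − 14·20) = 3·287 − 43·20 = 3·287 − 43·(307 − 1·287) = −43·307 + 46·287. So 307·(-43) + 287·46 = 1.
Multiplying through by 877: m = (-43)·877 = -37711, n = 46·877 = 40342 is a solution.
Shifting by a multiple of (287, −307) keeps it a solution: m = -37711 + 132·287 = 173, n = 40342 − 132·307 = -182.
Check: 614·173 + 574·(-182) = 106222 − 104468 = 1754. ✓

m = 173, n = -182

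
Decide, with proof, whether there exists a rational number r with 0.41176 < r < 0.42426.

r = 5/12

Look for a denominator N such that an integer falls strictly between N·0.41176 and N·0.42426. N = 12 works: 12·0.41176 = 4.94112 < 5 < 5.09112 = 12·0.42426.
So r = 5/12 works: it is a ratio of integers, and dividing 12·0.41176 < 5 < 12·0.42426 through by 12 gives 0.41176 < 5/12 < 0.42426.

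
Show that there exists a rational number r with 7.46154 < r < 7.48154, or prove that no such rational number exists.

Scale by 15: the interval becomes (111.92310, 112.22310), which contains the integer 112.
Dividing back, 7.46154 < 112/15 < 7.48154, and 112/15 is rational.

r = 112/15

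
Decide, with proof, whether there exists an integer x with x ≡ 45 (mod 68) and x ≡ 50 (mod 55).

Since 68 and 55 share no common factor, CRT says the pair of congruences has a solution (unique mod 3740).
Any solution of the first congruence is x = 45 + 68t; substituting into the second, 68t ≡ 50 − 45 ≡ 5 (mod 55).
68 ≡ 13 (mod 55), so this reads 13t ≡ 5 (mod 55). Invert 13 mod 55 by the Euclidean algorithm: 55 = 4·13 + 3, 13 = 4·3 + 1, 3 = 3·1 + 0; back-substituting, 1 = 13 − 4·3 = 13 − 4·(55 − 4·13) = −4·55 + 17·13. Hence 13·17 ≡ 1, so 13⁻¹ ≡ 17 (mod 55).
Therefore t ≡ 17·5 = 85 ≡ 30 (mod 55).
Taking t = 30 gives x = 45 + 68·30 = 2085.
Check: 2085 mod 68 = 45, 2085 mod 55 = 50. ✓

x = 2085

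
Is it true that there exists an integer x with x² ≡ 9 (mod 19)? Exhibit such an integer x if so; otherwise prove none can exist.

x = 3

Take x = 3. Then 3² = 9, and since 0 ≤ 9 < 19 this is already reduced: 3² ≡ 9 (mod 19).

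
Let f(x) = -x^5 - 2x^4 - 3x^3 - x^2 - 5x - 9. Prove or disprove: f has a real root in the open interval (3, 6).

The endpoint values f(3) = -519 and f(6) = -11091 are both negative. Claim: f(x) < 0 for every x in (3, 6).
Shift to the endpoint 3: with x = 3 + u (0 < u < 3), one computes f(3 + u) = -u^5 - 17u^4 - 117u^3 - 406u^2 - 713u - 519.
The nonzero coefficients here are all negative, so for u > 0 every term is negative (or zero), and the constant term -519 is strictly negative.
Therefore f(x) < 0 throughout (3, 6), and f has no zero there.

f has no root in that interval.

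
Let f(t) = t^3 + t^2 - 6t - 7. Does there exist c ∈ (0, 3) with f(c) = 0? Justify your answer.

Such a root exists.

f(0) = -7 and f(3) = 11, which have opposite signs.
As a polynomial, f is continuous on every closed interval.
The Intermediate Value Theorem then guarantees some c ∈ (0, 3) with f(c) = 0.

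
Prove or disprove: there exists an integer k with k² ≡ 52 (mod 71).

No such integer exists.

71 is prime, so by Euler's criterion 52 is a square mod 71 iff 52^((71−1)/2) = 52^35 ≡ 1 (mod 71).
Squaring successively (mod 71): 52^2 = 2704 ≡ 6; 52^4 ≡ 6² = 36 ≡ 36; 52^8 ≡ 36² = 1296 ≡ 18; 52^16 ≡ 18² = 324 ≡ 40; 52^32 ≡ 40² = 1600 ≡ 38.
Since 35 = 32 + 2 + 1, 52^35 ≡ 38 · 6 · 52; multiplying out mod 71: 38·6 = 228 ≡ 15, then 15·52 = 780 ≡ 70. Thus 52^35 ≡ 70 ≡ −1 (mod 71).
By Euler's criterion 52 is a quadratic non-residue mod 71: no k satisfies k² ≡ 52 (mod 71).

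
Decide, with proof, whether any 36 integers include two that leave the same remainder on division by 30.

Yes, this is always true.

Partition the integers by their residue mod 30; there are 30 classes.
Placing 36 integers into 30 classes, some class receives at least two — say a and b.
So a and b have equal remainders mod 30, which is exactly what was to be shown.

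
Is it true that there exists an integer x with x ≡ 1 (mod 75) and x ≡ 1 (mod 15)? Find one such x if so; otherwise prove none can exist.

x = 1

The moduli are not coprime: gcd(75, 15) = 15. Compatibility requires 15 ∣ (1 − 1) = 0, which holds, so solutions exist.
In fact x = 1 itself already satisfies 1 mod 15 = 1.
Check: 1 mod 75 = 1, 1 mod 15 = 1. ✓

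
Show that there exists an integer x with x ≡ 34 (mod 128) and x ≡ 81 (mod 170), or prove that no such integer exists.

Reduce both congruences modulo 2, which divides 128 and 170: they say x ≡ 34 (mod 2) and x ≡ 81 (mod 2).
These are incompatible: 34 − 81 = -47 is not divisible by 2.
So no integer satisfies both congruences.

No such integer exists.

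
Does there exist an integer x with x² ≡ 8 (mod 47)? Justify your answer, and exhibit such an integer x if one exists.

x = 14

x = 14 works: 14² = 196, and 196 − 8 = 188 = 4·47.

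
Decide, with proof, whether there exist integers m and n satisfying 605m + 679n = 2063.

605 and 679 are coprime, so 605m + 679n ranges over all of ℤ.
Dividing repeatedly: 679 = 1·605 + 74, 605 = 8·74 + 13, 74 = 5·13 + 9, 13 = 1·9 + 4, 9 = 2·4 + 1, 4 = 4·1 + 0.
Back-substituting, 1 = 9 − 2·4 = 9 − 2·(13 − 1·9) = −2·13 + 3·9 = −2·13 + 3·(74 − 5·13) = 3·74 − 17·13 = 3·74 − 17·(605 − 8·74) = −17·605 + 139·74 = −17·605 + 139·(679 − 1·605) = 139·679 − 156·605; that is, 605·(-156) + 679·139 = 1.
Multiplying through by 2063: m = (-156)·2063 = -321828, n = 139·2063 = 286757 is a solution.
The general solution is m = -321828 + 679k, n = 286757 − 605k; taking k = 474 gives the smaller pair m = 18, n = -13.
Check: 605·18 + 679·(-13) = 10890 − 8827 = 2063. ✓

m = 18, n = -13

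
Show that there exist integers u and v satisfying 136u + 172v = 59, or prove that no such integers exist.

No such integers exist.

Both 136 and 172 are divisible by gcd(136, 172) = 4, hence so is any combination 136u + 172v.
But 59 is not a multiple of 4 (it leaves remainder 3).
So the equation is unsolvable over ℤ.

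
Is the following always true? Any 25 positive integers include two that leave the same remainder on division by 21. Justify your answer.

Yes.

There are exactly 21 possible remainders on division by 21.
With 25 integers and only 21 classes, the pigeonhole principle forces two of them, say a and b, into the same class.
So a and b have equal remainders mod 21, which is exactly what was to be shown.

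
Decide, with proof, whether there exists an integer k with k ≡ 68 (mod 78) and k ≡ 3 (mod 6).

gcd(78, 6) = 6. If k ≡ 68 (mod 78) and k ≡ 3 (mod 6), then k ≡ 68 (mod 6) and k ≡ 3 (mod 6).
However 68 ≡ 2 and 3 ≡ 3 (mod 6), and 2 ≠ 3.
Hence the system has no solution.

No such integer exists.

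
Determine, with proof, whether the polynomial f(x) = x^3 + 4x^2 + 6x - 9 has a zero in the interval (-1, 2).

f(-1) = -12 and f(2) = 27, which have opposite signs.
f is continuous everywhere (it is a polynomial), in particular on [-1, 2].
By the Intermediate Value Theorem, f takes the value 0 somewhere in the open interval.

Yes, f has a root in the interval.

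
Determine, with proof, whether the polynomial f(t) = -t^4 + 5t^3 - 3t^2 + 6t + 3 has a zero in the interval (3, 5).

Yes, f has a root in the interval.

f(3) = 48 and f(5) = -42, which have opposite signs.
As a polynomial, f is continuous on every closed interval.
By the Intermediate Value Theorem, f takes the value 0 somewhere in the open interval.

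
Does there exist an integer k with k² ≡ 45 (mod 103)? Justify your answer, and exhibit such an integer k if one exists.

Apply Euler's criterion with the prime 103: 45 is a quadratic residue iff 45^51 ≡ 1 (mod 103), and a non-residue iff it is ≡ −1.
Squaring successively (mod 103): 45^2 = 2025 ≡ 68; 45^4 ≡ 68² = 4624 ≡ 92; 45^8 ≡ 92² = 8464 ≡ 18; 45^16 ≡ 18² = 324 ≡ 15; 45^32 ≡ 15² = 225 ≡ 19.
Since 51 = 32 + 16 + 2 + 1, 45^51 ≡ 19 · 15 · 68 · 45; multiplying out mod 103: 19·15 = 285 ≡ 79, then 79·68 = 5372 ≡ 16, then 16·45 = 720 ≡ 102. Thus 45^51 ≡ 102 ≡ −1 (mod 103).
By Euler's criterion 45 is a quadratic non-residue mod 103: no k satisfies k² ≡ 45 (mod 103).

There is no such integer.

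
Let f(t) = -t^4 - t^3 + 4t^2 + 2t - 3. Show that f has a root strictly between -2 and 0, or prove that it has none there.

f(-2) = 1 and f(0) = -3, which have opposite signs.
As a polynomial, f is continuous on every closed interval.
By the Intermediate Value Theorem f must vanish at some point of (-2, 0).

Such a root exists.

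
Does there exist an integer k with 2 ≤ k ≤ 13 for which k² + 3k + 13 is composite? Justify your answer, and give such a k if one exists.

k = 10

At k = 10: 10² + 3·10 + 13 = 143 = 11·13, which is composite.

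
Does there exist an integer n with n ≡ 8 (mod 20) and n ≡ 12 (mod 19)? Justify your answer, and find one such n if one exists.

n = 88

The moduli 20 and 19 are coprime, so by the Chinese Remainder Theorem a unique solution modulo 380 exists.
Any solution of the first congruence is n = 8 + 20t; substituting into the second, 20t ≡ 12 − 8 ≡ 4 (mod 19).
20 ≡ 1 (mod 19), so this reads 1t ≡ 4 (mod 19). So t ≡ 4 (mod 19).
With t = 4: n = 8 + 20·4 = 88.
Verify: 88 = 4·20 + 8 and 88 = 4·19 + 12. ✓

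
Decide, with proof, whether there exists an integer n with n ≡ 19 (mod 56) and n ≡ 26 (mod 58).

No, no such integer exists.

gcd(56, 58) = 2. If n ≡ 19 (mod 56) and n ≡ 26 (mod 58), then n ≡ 19 (mod 2) and n ≡ 26 (mod 2).
But 19 mod 2 = 1 while 26 mod 2 = 0, a contradiction.
So no integer satisfies both congruences.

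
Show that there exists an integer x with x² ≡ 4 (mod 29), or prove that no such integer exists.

Take x = 2. Then 2² = 4, and since 0 ≤ 4 < 29 this is already reduced: 2² ≡ 4 (mod 29).

x = 2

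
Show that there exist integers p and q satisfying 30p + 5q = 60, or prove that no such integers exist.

p = 0, q = 12

Since gcd(30, 5) = 5 and 60 = 5·12, Bézout's identity guarantees a solution.
Dividing through by 5 reduces the equation to 6p + 1q = 12.
With a unit coefficient on q, (p, q) = (0, 12) is an immediate solution.
Indeed 30·0 + 5·12 = 0 + 60 = 60.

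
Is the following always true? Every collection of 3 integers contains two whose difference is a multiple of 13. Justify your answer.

No, the set {34, 35, 36} is a counterexample.

Take the 3 consecutive integers 34, 35, 36: their residues mod 13 are all distinct because 3 ≤ 13.
The differences between them range over 1, …, 2, none of which is divisible by 13.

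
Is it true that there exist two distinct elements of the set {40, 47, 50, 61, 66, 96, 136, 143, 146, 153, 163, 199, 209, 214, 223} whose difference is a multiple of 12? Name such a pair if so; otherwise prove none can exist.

Both 40 and 136 leave remainder 4 on division by 12; their difference 96 = 8·12 is a multiple of 12.

Yes: 40 and 136.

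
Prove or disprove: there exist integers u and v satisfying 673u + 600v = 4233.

673 and 600 are coprime, so 673u + 600v ranges over all of ℤ.
Dividing repeatedly: 673 = 1·600 + 73, 600 = 8·73 + 16, 73 = 4·16 + 9, 16 = 1·9 + 7, 9 = 1·7 + 2, 7 = 3·2 + 1, 2 = 2·1 + 0.
Unwinding: 1 = 7 − 3·2 = 7 − 3·(9 − 1·7) = −3·9 + 4·7 = −3·9 + 4·(16 − 1·9) = 4·16 − 7·9 = 4·16 − 7·(73 − 4·16) = −7·73 + 32·16 = −7·73 + 32·(600 − 8·73) = 32·600 − 263·73 = 32·600 − 263·(673 − 1·600) = −263·673 + 295·600, i.e. 673·(-263) + 600·295 = 1.
Scaling by 4233 gives the particular solution (u, v) = (-1113279, 1248735).
Shifting by a multiple of (600, −673) keeps it a solution: u = -1113279 + 1856·600 = 321, v = 1248735 − 1856·673 = -353.
Indeed 673·321 + 600·(-353) = 216033 − 211800 = 4233.

u = 321, v = -353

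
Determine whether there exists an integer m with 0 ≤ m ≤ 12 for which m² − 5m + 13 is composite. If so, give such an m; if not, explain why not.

m = 1

At m = 1: 1² − 5·1 + 13 = 9 = 3·3, which is composite.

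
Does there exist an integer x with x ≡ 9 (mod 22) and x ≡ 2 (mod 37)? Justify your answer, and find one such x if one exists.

x = 779

Since 22 and 37 share no common factor, CRT says the pair of congruences has a solution (unique mod 814).
Write x = 9 + 22t and require 9 + 22t ≡ 2 (mod 37), i.e. 22t ≡ 30 (mod 37).
To invert 22 modulo 37: 37 = 1·22 + 15, 22 = 1·15 + 7, 15 = 2·7 + 1, 7 = 7·1 + 0, and unwinding, 1 = 15 − 2·7 = 15 − 2·(22 − 1·15) = −2·22 + 3·15 = −2·22 + 3·(37 − 1·22) = 3·37 − 5·22. Thus 22⁻¹ ≡ -5 ≡ 32 (mod 37).
Therefore t ≡ 32·30 = 960 ≡ 35 (mod 37).
With t = 35: x = 9 + 22·35 = 779.
Indeed 779 ≡ 9 (mod 22) and 779 ≡ 2 (mod 37).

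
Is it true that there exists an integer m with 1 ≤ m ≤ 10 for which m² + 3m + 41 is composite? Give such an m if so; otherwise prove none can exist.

At m = 7: 7² + 3·7 + 41 = 111 = 3·37, which is composite.

m = 7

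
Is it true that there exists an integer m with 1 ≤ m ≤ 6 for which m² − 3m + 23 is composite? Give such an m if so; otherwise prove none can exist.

At m = 1: 1² − 3·1 + 23 = 21 = 3·7, which is composite.

m = 1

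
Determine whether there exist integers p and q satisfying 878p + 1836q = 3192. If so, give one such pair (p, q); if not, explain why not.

Every value of 878p + 1836q is a multiple of gcd(878, 1836) = 2; since 2 ∣ 3192, solutions exist.
Dividing through by 2 reduces the equation to 439p + 918q = 1596.
Dividing repeatedly: 918 = 2·439 + 40, 439 = 10·40 + 39, 40 = 1·39 + 1, 39 = 39·1 + 0.
Back-substituting, 1 = 40 − 1·39 = 40 − (439 − 10·40) = −439 + 11·40 = −439 + 11·(918 − 2·439) = 11·918 − 23·439; that is, 439·(-23) + 918·11 = 1.
Multiplying through by 1596: p = (-23)·1596 = -36708, q = 11·1596 = 17556 is a solution.
Adding 40·918 to p and subtracting 40·439 from q gives the tidier solution (12, -4).
Check: 878·12 + 1836·(-4) = 10536 − 7344 = 3192. ✓

p = 12, q = -4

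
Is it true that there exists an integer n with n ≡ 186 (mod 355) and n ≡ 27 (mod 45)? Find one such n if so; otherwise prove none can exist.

Reduce both congruences modulo 5, which divides 355 and 45: they say n ≡ 186 (mod 5) and n ≡ 27 (mod 5).
However 186 ≡ 1 and 27 ≡ 2 (mod 5), and 1 ≠ 2.
Therefore no such n exists.

No, no such integer exists.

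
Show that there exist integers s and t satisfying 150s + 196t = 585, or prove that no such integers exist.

No, no such integers exist.

gcd(150, 196) = 2, so every integer of the form 150s + 196t is a multiple of 2.
But 585 is not a multiple of 2 (it leaves remainder 1).
Hence no integers s, t satisfy the equation.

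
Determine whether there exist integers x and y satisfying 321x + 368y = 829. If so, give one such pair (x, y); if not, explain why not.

x = 45, y = -37

321 and 368 are coprime, so 321x + 368y ranges over all of ℤ.
Euclidean algorithm: 368 = 1·321 + 47, 321 = 6·47 + 39, 47 = 1·39 + 8, 39 = 4·8 + 7, 8 = 1·7 + 1, 7 = 7·1 + 0.
Back-substituting, 1 = 8 − 1·7 = 8 − (39 − 4·8) = −39 + 5·8 = −39 + 5·(47 − 1·39) = 5·47 − 6·39 = 5·47 − 6·(321 − 6·47) = −6·321 + 41·47 = −6·321 + 41·(368 − 1·321) = 41·368 − 47·321; that is, 321·(-47) + 368·41 = 1.
Times 829: 321·(-38963) + 368·33989 = 829, so (-38963, 33989) solves it.
Shifting by a multiple of (368, −321) keeps it a solution: x = -38963 + 106·368 = 45, y = 33989 − 106·321 = -37.
Check: 321·45 + 368·(-37) = 14445 − 13616 = 829. ✓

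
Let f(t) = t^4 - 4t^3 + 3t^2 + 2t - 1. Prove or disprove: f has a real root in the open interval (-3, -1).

No such root exists.

f(-3) = 209 and f(-1) = 5, both positive, so a sign-change argument is unavailable; we show f keeps this sign on the whole interval.
Shift to the endpoint -1: with t = -1 − u (0 < u < 2), one computes f(-1 − u) = u^4 + 8u^3 + 21u^2 + 20u + 5.
All 5 nonzero coefficients of this polynomial in u are positive; hence for u > 0 the value is a sum of positive terms (the constant 5 among them).
So f is strictly positive on (-3, -1); no root exists in the interval.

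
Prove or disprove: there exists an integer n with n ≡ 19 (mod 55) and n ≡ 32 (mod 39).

The moduli 55 and 39 are coprime, so by the Chinese Remainder Theorem a unique solution modulo 2145 exists.
Any solution of the first congruence is n = 19 + 55t; substituting into the second, 55t ≡ 32 − 19 ≡ 13 (mod 39).
55 ≡ 16 (mod 39), so this reads 16t ≡ 13 (mod 39). To invert 16 modulo 39: 39 = 2·16 + 7, 16 = 2·7 + 2, 7 = 3·2 + 1, 2 = 2·1 + 0, and unwinding, 1 = 7 − 3·2 = 7 − 3·(16 − 2·7) = −3·16 + 7·7 = −3·16 + 7·(39 − 2·16) = 7·39 − 17·16. Thus 16⁻¹ ≡ -17 ≡ 22 (mod 39).
Multiplying by 22: t ≡ 22·13 = 286 ≡ 13 (mod 39).
With t = 13: n = 19 + 55·13 = 734.
Check: 734 mod 55 = 19, 734 mod 39 = 32. ✓

n = 734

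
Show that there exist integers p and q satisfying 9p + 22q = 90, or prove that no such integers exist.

Since gcd(9, 22) = 1, every integer is an integer combination of 9 and 22.
Dividing repeatedly: 22 = 2·9 + 4, 9 = 2·4 + 1, 4 = 4·1 + 0.
Working back up the chain: 1 = 9 − 2·4 = 9 − 2·(22 − 2·9) = −2·22 + 5·9. So 9·5 + 22·(-2) = 1.
Scaling by 90 gives the particular solution (p, q) = (450, -180).
The general solution is p = 450 + 22k, q = -180 − 9k; taking k = -20 gives the smaller pair p = 10, q = 0.
Indeed 9·10 + 22·0 = 90 + 0 = 90.

p = 10, q = 0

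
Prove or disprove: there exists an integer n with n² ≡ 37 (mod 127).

n = 52

Take n = 52. Then 52² = 2704 = 21·127 + 37, so 52² ≡ 37 (mod 127).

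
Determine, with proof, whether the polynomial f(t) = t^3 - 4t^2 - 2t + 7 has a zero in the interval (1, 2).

Such a root exists.

f(1) = 2 and f(2) = -5, which have opposite signs.
f is continuous everywhere (it is a polynomial), in particular on [1, 2].
By the Intermediate Value Theorem, f takes the value 0 somewhere in the open interval.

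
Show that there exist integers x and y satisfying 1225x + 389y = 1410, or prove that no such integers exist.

x = 306, y = -960

Since gcd(1225, 389) = 1, every integer is an integer combination of 1225 and 389.
Dividing repeatedly: 1225 = 3·389 + 58, 389 = 6·58 + 41, 58 = 1·41 + 17, 41 = 2·17 + 7, 17 = 2·7 + 3, 7 = 2·3 + 1, 3 = 3·1 + 0.
Unwinding: 1 = 7 − 2·3 = 7 − 2·(17 − 2·7) = −2·17 + 5·7 = −2·17 + 5·(41 − 2·17) = 5·41 − 12·17 = 5·41 − 12·(58 − 1·41) = −12·58 + 17·41 = −12·58 + 17·(389 − 6·58) = 17·389 − 114·58 = 17·389 − 114·(1225 − 3·389) = −114·1225 + 359·389, i.e. 1225·(-114) + 389·359 = 1.
Times 1410: 1225·(-160740) + 389·506190 = 1410, so (-160740, 506190) solves it.
Shifting by a multiple of (389, −1225) keeps it a solution: x = -160740 + 414·389 = 306, y = 506190 − 414·1225 = -960.
Indeed 1225·306 + 389·(-960) = 374850 − 373440 = 1410.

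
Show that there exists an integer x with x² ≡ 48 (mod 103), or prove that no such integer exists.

Apply Euler's criterion with the prime 103: 48 is a quadratic residue iff 48^51 ≡ 1 (mod 103), and a non-residue iff it is ≡ −1.
Squaring successively (mod 103): 48^2 = 2304 ≡ 38; 48^4 ≡ 38² = 1444 ≡ 2; 48^8 ≡ 2² = 4 ≡ 4; 48^16 ≡ 4² = 16 ≡ 16; 48^32 ≡ 16² = 256 ≡ 50.
Since 51 = 32 + 16 + 2 + 1, 48^51 ≡ 50 · 16 · 38 · 48; multiplying out mod 103: 50·16 = 800 ≡ 79, then 79·38 = 3002 ≡ 15, then 15·48 = 720 ≡ 102. Thus 48^51 ≡ 102 ≡ −1 (mod 103).
By Euler's criterion 48 is a quadratic non-residue mod 103: no x satisfies x² ≡ 48 (mod 103).

No, no such integer exists.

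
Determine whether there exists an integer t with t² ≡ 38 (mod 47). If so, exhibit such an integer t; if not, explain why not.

No, no such integer exists.

Apply Euler's criterion with the prime 47: 38 is a quadratic residue iff 38^23 ≡ 1 (mod 47), and a non-residue iff it is ≡ −1.
Repeated squaring mod 47: 38^2 = 1444 ≡ 34; 38^4 ≡ 34² = 1156 ≡ 28; 38^8 ≡ 28² = 784 ≡ 32; 38^16 ≡ 32² = 1024 ≡ 37.
Since 23 = 16 + 4 + 2 + 1, 38^23 ≡ 37 · 28 · 34 · 38; multiplying out mod 47: 37·28 = 1036 ≡ 2, then 2·34 = 68 ≡ 21, then 21·38 = 798 ≡ 46. Thus 38^23 ≡ 46 ≡ −1 (mod 47).
The value −1 means 38 is a non-residue modulo 47, so t² ≡ 38 (mod 47) is impossible.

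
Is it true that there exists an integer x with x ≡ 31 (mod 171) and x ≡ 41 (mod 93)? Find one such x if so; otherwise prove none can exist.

Reduce both congruences modulo 3, which divides 171 and 93: they say x ≡ 31 (mod 3) and x ≡ 41 (mod 3).
However 31 ≡ 1 and 41 ≡ 2 (mod 3), and 1 ≠ 2.
So no integer satisfies both congruences.

No, no such integer exists.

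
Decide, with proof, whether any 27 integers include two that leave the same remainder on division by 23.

True.

Partition the integers by their residue mod 23; there are 23 classes.
Placing 27 integers into 23 classes, some class receives at least two — say a and b.
So a and b have equal remainders mod 23, which is exactly what was to be shown.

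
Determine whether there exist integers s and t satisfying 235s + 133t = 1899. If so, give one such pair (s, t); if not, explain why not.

s = 46, t = -67

235 and 133 are coprime, so 235s + 133t ranges over all of ℤ.
Euclidean algorithm: 235 = 1·133 + 102, 133 = 1·102 + 31, 102 = 3·31 + 9, 31 = 3·9 + 4, 9 = 2·4 + 1, 4 = 4·1 + 0.
Back-substituting, 1 = 9 − 2·4 = 9 − 2·(31 − 3·9) = −2·31 + 7·9 = −2·31 + 7·(102 − 3·31) = 7·102 − 23·31 = 7·102 − 23·(133 − 1·102) = −23·133 + 30·102 = −23·133 + 30·(235 − 1·133) = 30·235 − 53·133; that is, 235·30 + 133·(-53) = 1.
Scaling by 1899 gives the particular solution (s, t) = (56970, -100647).
The general solution is s = 56970 + 133k, t = -100647 − 235k; taking k = -428 gives the smaller pair s = 46, t = -67.
Indeed 235·46 + 133·(-67) = 10810 − 8911 = 1899.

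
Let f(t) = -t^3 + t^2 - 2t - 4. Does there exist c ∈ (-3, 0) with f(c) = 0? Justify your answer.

Such a root exists.

f(-3) = 38 and f(0) = -4, which have opposite signs.
f is continuous everywhere (it is a polynomial), in particular on [-3, 0].
The Intermediate Value Theorem then guarantees some c ∈ (-3, 0) with f(c) = 0.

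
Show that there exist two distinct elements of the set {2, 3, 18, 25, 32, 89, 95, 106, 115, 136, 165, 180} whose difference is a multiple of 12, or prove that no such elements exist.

There is no such pair.

Two integers differ by a multiple of 12 exactly when they have the same residue mod 12. The residues are 2↦2, 3↦3, 18↦6, 25↦1, 32↦8, 89↦5, 95↦11, 106↦10, 115↦7, 136↦4, 165↦9, 180↦0.
All 12 residues are distinct, so no two elements differ by a multiple of 12.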